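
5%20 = 5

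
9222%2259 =186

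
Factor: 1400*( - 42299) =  - 59218600 = - 2^3*5^2 * 7^1 * 42299^1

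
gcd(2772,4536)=252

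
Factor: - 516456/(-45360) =2^( - 1) * 5^ ( - 1)*7^(-1)*797^1 = 797/70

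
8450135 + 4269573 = 12719708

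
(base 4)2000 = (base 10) 128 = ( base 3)11202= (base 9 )152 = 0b10000000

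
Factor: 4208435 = 5^1*7^1*11^1 * 17^1*643^1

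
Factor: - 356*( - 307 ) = 109292 = 2^2 *89^1*307^1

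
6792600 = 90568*75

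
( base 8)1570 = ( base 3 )1012220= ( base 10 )888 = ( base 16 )378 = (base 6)4040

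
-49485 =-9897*5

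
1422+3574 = 4996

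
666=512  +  154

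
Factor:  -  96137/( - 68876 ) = 2^( - 2)*  67^( - 1)*257^( - 1)*96137^1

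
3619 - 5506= - 1887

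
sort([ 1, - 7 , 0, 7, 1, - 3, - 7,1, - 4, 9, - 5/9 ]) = [ - 7, - 7, - 4, - 3, - 5/9,0, 1,1, 1,7,9 ]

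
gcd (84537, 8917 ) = 1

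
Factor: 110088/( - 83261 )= - 792/599 =- 2^3 * 3^2*11^1*599^(-1 )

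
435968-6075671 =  - 5639703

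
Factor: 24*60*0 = 0^1 = 0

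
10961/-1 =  - 10961 + 0/1 = - 10961.00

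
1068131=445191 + 622940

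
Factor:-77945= - 5^1*7^1*17^1 * 131^1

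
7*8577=60039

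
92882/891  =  92882/891 = 104.24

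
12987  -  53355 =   -  40368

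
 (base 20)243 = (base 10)883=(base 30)TD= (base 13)52C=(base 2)1101110011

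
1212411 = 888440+323971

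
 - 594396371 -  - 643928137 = 49531766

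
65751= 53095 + 12656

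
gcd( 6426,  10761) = 51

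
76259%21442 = 11933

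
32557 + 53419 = 85976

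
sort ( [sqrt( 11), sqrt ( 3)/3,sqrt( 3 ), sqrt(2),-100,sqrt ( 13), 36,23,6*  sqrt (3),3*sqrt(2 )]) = [ - 100,sqrt ( 3)/3, sqrt ( 2),sqrt(3), sqrt( 11 ),sqrt( 13),3*sqrt (2), 6*sqrt(3 ), 23,36 ] 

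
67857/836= 67857/836=81.17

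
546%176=18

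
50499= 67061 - 16562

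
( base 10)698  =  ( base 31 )MG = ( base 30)N8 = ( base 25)12n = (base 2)1010111010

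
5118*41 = 209838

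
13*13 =169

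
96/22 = 4+4/11 = 4.36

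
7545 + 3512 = 11057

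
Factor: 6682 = 2^1*13^1  *  257^1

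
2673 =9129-6456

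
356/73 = 4+64/73 = 4.88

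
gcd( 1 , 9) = 1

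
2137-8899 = -6762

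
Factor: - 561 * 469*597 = - 157076073 = - 3^2*7^1*11^1*17^1*67^1*199^1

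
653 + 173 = 826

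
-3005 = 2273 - 5278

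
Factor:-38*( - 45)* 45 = 76950= 2^1 *3^4*5^2 *19^1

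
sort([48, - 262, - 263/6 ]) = [ - 262,  -  263/6, 48 ] 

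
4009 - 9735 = -5726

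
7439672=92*80866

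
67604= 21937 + 45667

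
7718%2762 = 2194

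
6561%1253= 296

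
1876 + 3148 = 5024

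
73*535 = 39055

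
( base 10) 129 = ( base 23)5E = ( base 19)6F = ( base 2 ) 10000001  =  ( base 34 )3r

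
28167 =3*9389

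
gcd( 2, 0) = 2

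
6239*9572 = 59719708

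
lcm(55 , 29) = 1595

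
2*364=728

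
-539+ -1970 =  - 2509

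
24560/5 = 4912  =  4912.00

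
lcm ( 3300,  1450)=95700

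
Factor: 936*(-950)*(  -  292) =259646400 = 2^6*3^2*5^2*13^1* 19^1*73^1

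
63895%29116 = 5663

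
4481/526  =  4481/526 = 8.52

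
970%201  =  166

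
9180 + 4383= 13563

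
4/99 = 4/99  =  0.04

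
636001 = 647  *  983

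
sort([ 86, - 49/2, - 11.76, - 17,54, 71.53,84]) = [- 49/2,-17, - 11.76, 54,71.53,84,  86 ] 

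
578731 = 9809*59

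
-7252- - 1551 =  - 5701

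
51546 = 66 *781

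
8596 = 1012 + 7584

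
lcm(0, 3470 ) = 0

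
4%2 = 0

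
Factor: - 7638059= - 11^1*13^1 *31^1*1723^1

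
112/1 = 112 = 112.00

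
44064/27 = 1632 = 1632.00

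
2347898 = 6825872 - 4477974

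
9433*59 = 556547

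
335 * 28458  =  9533430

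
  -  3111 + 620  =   - 2491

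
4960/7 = 4960/7= 708.57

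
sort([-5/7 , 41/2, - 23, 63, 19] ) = [ - 23 ,  -  5/7,  19, 41/2, 63 ] 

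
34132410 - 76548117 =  - 42415707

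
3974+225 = 4199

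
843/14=843/14 = 60.21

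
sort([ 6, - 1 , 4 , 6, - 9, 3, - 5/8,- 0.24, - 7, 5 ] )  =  [ - 9, - 7,- 1 , - 5/8, - 0.24, 3, 4, 5, 6,  6]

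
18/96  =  3/16 =0.19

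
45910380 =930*49366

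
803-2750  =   - 1947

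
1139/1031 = 1139/1031=1.10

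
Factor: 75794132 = 2^2*31^1* 223^1*2741^1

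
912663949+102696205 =1015360154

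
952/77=136/11 = 12.36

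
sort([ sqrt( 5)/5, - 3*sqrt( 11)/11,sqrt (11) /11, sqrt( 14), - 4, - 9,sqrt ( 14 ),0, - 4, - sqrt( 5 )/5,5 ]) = [ - 9, - 4, - 4, - 3* sqrt(11)/11, - sqrt( 5 ) /5 , 0, sqrt( 11 )/11  ,  sqrt ( 5)/5,sqrt ( 14),sqrt(14 ), 5] 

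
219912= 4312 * 51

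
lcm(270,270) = 270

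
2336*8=18688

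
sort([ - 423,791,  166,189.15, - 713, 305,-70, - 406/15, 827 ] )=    [-713 , - 423,-70, - 406/15, 166, 189.15, 305,791,827 ] 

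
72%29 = 14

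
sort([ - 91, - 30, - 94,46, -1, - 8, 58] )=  [ - 94, - 91, - 30, - 8,-1 , 46,  58]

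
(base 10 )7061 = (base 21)G05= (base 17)1776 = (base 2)1101110010101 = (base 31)7AO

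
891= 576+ 315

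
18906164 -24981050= - 6074886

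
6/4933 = 6/4933 = 0.00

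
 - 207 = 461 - 668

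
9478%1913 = 1826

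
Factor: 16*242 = 3872=2^5*11^2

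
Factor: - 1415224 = - 2^3*176903^1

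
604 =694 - 90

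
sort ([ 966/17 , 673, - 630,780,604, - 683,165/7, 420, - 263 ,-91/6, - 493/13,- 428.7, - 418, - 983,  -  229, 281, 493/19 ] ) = [ - 983, - 683,  -  630, - 428.7, - 418,  -  263,  -  229, - 493/13, -91/6 , 165/7, 493/19, 966/17, 281,420, 604, 673, 780]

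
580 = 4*145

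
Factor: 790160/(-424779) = - 46480/24987 = -2^4  *  3^ ( - 1 )*5^1*7^1 * 83^1*8329^( - 1 ) 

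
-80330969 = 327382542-407713511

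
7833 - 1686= 6147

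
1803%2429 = 1803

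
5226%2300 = 626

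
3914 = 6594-2680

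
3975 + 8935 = 12910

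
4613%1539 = 1535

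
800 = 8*100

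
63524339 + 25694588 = 89218927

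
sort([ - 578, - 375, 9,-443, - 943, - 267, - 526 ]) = [-943 , - 578, - 526, - 443, - 375, - 267, 9 ] 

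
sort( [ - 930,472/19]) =[- 930,472/19]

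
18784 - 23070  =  -4286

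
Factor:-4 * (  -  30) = 2^3*3^1*5^1 = 120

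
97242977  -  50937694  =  46305283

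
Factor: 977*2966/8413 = 2897782/8413 = 2^1*47^( - 1) *179^(- 1)*977^1*1483^1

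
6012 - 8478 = -2466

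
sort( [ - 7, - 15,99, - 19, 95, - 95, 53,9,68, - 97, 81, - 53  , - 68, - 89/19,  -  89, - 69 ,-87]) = [  -  97 , - 95,-89, - 87, - 69, - 68, - 53, - 19, - 15, - 7, - 89/19, 9, 53, 68, 81,95,99]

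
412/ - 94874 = -206/47437 = -0.00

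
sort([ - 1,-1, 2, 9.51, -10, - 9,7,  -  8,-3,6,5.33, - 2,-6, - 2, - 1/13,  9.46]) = [  -  10 ,  -  9, - 8, - 6, - 3,  -  2, - 2, - 1, - 1, - 1/13, 2 , 5.33,  6,7  ,  9.46, 9.51]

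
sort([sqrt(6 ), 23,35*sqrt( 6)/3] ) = [sqrt(6), 23, 35 *sqrt( 6)/3 ] 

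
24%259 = 24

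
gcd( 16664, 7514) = 2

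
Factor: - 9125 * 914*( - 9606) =80116441500=2^2*3^1 * 5^3 * 73^1*457^1 * 1601^1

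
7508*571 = 4287068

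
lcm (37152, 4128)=37152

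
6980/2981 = 6980/2981 = 2.34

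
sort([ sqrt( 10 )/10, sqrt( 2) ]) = [ sqrt (10)/10, sqrt(2) ]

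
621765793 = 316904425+304861368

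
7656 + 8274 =15930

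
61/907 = 61/907  =  0.07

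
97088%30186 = 6530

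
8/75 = 8/75  =  0.11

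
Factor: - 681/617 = - 3^1 * 227^1*617^( - 1) 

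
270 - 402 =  - 132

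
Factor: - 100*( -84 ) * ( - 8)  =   - 2^7*3^1 * 5^2*7^1 = -  67200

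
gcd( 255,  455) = 5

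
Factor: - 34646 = -2^1*17^1 * 1019^1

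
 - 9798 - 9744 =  - 19542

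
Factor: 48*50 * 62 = 148800 = 2^6*3^1 * 5^2 * 31^1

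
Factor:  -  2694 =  - 2^1*3^1*449^1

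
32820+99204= 132024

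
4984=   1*4984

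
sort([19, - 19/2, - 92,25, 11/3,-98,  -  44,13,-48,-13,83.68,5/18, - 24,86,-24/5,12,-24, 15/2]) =[ - 98, - 92,-48, - 44, - 24, - 24, - 13,-19/2,-24/5,5/18, 11/3,15/2,12, 13,19,25, 83.68,86] 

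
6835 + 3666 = 10501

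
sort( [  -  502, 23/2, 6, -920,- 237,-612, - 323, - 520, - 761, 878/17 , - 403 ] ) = [ -920,  -  761, - 612,  -  520, - 502, -403, - 323 , - 237, 6  ,  23/2, 878/17]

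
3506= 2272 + 1234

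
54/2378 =27/1189 = 0.02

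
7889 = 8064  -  175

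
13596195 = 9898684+3697511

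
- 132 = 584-716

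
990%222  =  102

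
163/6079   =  163/6079 = 0.03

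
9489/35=271 + 4/35 = 271.11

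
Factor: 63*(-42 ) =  - 2646 = - 2^1*3^3*7^2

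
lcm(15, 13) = 195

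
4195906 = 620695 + 3575211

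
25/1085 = 5/217 = 0.02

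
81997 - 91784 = - 9787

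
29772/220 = 7443/55 = 135.33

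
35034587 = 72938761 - 37904174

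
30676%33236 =30676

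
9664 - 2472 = 7192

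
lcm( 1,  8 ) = 8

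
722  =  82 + 640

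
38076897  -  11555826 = 26521071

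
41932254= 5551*7554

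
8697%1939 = 941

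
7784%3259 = 1266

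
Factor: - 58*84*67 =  - 2^3*3^1*7^1*29^1* 67^1= -326424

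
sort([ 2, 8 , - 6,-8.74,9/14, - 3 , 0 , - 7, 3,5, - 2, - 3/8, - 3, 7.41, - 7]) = [  -  8.74, - 7,- 7,-6,-3, - 3, - 2, - 3/8 , 0, 9/14, 2, 3, 5, 7.41,8]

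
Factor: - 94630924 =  - 2^2*23^1*1028597^1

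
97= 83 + 14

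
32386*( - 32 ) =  - 1036352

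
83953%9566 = 7425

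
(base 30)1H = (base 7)65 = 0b101111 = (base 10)47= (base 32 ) 1F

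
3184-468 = 2716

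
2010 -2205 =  - 195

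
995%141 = 8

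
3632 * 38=138016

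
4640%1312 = 704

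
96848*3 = 290544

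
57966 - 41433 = 16533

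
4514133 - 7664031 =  - 3149898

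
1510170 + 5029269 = 6539439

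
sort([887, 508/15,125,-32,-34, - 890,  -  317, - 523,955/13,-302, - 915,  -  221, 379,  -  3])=[ - 915,- 890, - 523, - 317, - 302, - 221,-34, - 32,  -  3,508/15,955/13,  125,379,  887]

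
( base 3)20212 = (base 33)5k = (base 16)B9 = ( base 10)185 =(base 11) 159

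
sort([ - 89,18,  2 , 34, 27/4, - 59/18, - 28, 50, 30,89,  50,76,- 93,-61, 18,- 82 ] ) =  [ - 93, - 89, - 82, -61 , - 28, - 59/18, 2, 27/4, 18, 18, 30,34, 50,50, 76, 89 ]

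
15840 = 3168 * 5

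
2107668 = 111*18988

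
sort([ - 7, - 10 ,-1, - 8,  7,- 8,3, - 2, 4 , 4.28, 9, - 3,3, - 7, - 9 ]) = [ - 10, - 9, - 8, - 8 , - 7, - 7, - 3, - 2,- 1,3, 3, 4, 4.28,7,9 ] 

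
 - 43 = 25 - 68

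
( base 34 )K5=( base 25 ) 12a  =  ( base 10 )685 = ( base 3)221101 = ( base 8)1255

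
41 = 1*41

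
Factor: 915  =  3^1*5^1*61^1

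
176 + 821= 997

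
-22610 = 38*( - 595 )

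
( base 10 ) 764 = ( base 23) 1a5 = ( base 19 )224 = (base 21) 1F8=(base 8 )1374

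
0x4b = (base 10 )75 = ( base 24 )33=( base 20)3F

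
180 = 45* 4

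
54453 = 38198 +16255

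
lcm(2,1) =2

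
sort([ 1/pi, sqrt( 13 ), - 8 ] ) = [-8,1/pi,sqrt(13 )]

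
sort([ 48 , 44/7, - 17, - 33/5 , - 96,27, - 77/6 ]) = [ - 96,  -  17, - 77/6, - 33/5,  44/7,27,48 ]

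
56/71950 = 28/35975 = 0.00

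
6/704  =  3/352 = 0.01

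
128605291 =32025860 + 96579431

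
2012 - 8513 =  - 6501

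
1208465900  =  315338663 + 893127237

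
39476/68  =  580 + 9/17 = 580.53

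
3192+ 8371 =11563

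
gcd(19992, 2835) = 21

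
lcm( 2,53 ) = 106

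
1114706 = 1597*698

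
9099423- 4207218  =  4892205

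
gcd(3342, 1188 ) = 6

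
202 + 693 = 895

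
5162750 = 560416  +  4602334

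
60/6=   10= 10.00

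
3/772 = 3/772 = 0.00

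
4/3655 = 4/3655= 0.00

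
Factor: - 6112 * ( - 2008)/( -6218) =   -  2^7 *191^1 * 251^1*3109^( - 1) = - 6136448/3109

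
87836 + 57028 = 144864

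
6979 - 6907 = 72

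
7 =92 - 85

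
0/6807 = 0= 0.00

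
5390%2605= 180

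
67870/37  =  67870/37   =  1834.32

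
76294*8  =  610352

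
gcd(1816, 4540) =908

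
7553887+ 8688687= 16242574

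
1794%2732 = 1794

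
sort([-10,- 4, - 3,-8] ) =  [ - 10,-8,  -  4,-3]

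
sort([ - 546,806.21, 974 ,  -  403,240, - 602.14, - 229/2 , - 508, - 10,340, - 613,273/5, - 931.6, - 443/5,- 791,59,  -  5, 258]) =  [ - 931.6, - 791,  -  613, - 602.14, - 546,-508, - 403, - 229/2, - 443/5, - 10, - 5,273/5,59, 240,  258,340,806.21 , 974 ] 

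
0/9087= 0 = 0.00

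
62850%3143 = 3133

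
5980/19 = 5980/19 = 314.74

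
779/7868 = 779/7868 = 0.10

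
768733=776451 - 7718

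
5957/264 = 22+ 149/264 = 22.56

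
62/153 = 62/153 = 0.41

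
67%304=67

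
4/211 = 4/211 = 0.02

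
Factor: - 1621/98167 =  -  89^ ( - 1) * 1103^ (-1)*1621^1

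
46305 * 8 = 370440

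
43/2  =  21 + 1/2 = 21.50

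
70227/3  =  23409 = 23409.00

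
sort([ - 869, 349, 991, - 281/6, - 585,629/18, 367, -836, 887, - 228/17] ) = [ - 869,-836, - 585,- 281/6, - 228/17, 629/18, 349, 367 , 887 , 991 ]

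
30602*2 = 61204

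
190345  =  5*38069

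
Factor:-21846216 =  - 2^3 *3^1 * 7^1 * 109^1*1193^1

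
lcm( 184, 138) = 552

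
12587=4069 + 8518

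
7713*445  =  3432285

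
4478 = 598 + 3880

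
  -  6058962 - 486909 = -6545871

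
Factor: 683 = 683^1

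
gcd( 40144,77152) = 16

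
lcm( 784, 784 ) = 784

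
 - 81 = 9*( - 9 )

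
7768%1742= 800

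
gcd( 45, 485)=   5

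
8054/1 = 8054 = 8054.00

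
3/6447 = 1/2149 = 0.00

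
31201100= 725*43036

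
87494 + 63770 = 151264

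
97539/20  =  97539/20  =  4876.95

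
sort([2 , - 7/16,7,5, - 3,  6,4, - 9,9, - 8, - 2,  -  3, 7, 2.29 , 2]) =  [ - 9, - 8, - 3, - 3, - 2, - 7/16,2,2,2.29,4, 5,6,7,7,9] 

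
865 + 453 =1318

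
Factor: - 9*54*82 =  - 39852=- 2^2*3^5*41^1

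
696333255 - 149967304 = 546365951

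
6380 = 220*29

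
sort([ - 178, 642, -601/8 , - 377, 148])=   [  -  377, - 178,  -  601/8,  148, 642]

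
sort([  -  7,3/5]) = [  -  7,3/5 ] 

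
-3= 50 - 53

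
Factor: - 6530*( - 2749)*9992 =179366092240=2^4*5^1 * 653^1*1249^1*2749^1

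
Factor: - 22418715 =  - 3^1*5^1*11^1*83^1*1637^1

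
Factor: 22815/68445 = 3^( - 1 ) = 1/3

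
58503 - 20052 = 38451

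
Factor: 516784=2^4 * 32299^1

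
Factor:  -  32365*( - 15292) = 2^2*5^1*3823^1*6473^1 = 494925580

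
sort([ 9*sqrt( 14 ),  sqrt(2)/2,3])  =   [sqrt (2 ) /2,3, 9*sqrt( 14 )]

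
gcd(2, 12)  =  2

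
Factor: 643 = 643^1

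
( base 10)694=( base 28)OM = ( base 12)49A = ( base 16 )2b6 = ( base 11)581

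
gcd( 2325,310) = 155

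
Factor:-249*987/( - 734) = 2^(-1)*3^2*7^1*47^1*83^1*367^(  -  1) = 245763/734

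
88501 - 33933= 54568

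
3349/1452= 2 + 445/1452 = 2.31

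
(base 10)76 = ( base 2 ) 1001100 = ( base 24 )34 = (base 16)4c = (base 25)31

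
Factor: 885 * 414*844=2^3*3^3*5^1*23^1*59^1*211^1 = 309233160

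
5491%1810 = 61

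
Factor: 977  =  977^1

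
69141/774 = 23047/258=89.33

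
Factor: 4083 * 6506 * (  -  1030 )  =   - 27360917940=- 2^2*3^1*5^1*103^1 * 1361^1 * 3253^1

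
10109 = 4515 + 5594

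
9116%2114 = 660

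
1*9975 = 9975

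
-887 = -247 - 640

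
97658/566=48829/283 = 172.54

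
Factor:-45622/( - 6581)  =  2^1*6581^( -1)  *  22811^1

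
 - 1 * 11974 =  - 11974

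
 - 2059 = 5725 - 7784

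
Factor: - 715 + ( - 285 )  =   - 2^3*5^3= -1000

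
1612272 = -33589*( - 48)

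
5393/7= 5393/7 =770.43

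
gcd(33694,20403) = 1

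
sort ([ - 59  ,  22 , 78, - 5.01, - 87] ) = [-87 ,  -  59, - 5.01,  22, 78 ]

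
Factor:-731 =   -  17^1*43^1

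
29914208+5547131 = 35461339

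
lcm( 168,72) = 504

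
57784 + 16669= 74453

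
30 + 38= 68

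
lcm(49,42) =294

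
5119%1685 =64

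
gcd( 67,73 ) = 1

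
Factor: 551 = 19^1*29^1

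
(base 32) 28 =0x48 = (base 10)72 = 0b1001000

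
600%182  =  54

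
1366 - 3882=  -  2516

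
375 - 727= - 352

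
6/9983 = 6/9983 = 0.00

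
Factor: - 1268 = -2^2*317^1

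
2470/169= 14 + 8/13=14.62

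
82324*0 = 0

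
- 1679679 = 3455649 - 5135328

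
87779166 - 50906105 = 36873061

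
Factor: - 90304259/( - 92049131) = 73^(-1 ) * 409^( - 1)*1031^1*3083^ (-1 )*87589^1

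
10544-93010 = - 82466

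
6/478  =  3/239 = 0.01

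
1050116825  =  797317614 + 252799211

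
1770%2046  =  1770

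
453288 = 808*561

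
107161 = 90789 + 16372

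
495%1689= 495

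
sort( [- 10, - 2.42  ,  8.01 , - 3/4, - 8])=[ - 10  ,-8, - 2.42,-3/4,8.01 ]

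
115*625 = 71875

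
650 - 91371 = - 90721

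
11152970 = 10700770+452200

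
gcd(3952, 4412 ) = 4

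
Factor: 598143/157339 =3^1*13^ (-1)*19^( - 1 )*313^1 = 939/247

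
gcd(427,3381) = 7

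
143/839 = 143/839 = 0.17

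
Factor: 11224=2^3*23^1  *61^1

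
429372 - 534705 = - 105333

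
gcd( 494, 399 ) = 19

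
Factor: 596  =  2^2 * 149^1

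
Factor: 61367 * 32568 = 2^3*3^1*23^1*59^1*109^1*563^1  =  1998600456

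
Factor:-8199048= -2^3 * 3^1 * 11^1*13^1*2389^1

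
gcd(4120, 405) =5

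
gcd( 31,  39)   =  1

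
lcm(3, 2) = 6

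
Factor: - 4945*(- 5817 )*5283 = 3^3 * 5^1*7^1*23^1 * 43^1*277^1*587^1 = 151965838395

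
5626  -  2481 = 3145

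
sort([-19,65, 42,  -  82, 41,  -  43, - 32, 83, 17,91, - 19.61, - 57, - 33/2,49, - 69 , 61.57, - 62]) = [ - 82,  -  69, - 62,  -  57, - 43,  -  32, - 19.61, - 19,-33/2,17, 41, 42, 49,61.57, 65,  83, 91]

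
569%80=9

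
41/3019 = 41/3019= 0.01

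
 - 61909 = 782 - 62691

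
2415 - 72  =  2343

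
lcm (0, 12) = 0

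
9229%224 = 45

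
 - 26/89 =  - 26/89 = -0.29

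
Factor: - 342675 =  - 3^2*5^2*1523^1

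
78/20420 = 39/10210 = 0.00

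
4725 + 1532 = 6257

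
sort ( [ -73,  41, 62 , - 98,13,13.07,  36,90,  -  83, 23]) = [-98, - 83, - 73, 13, 13.07, 23, 36, 41, 62, 90 ] 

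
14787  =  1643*9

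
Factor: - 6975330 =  - 2^1 *3^1*5^1*41^1*53^1*107^1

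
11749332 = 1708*6879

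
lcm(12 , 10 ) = 60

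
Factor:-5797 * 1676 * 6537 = - 63512001564= -2^2*3^1*11^1*17^1*31^1*419^1*2179^1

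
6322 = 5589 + 733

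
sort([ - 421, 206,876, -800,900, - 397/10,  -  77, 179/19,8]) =[  -  800, - 421,  -  77,  -  397/10,8,179/19, 206, 876,900 ]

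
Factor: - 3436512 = -2^5*3^1*35797^1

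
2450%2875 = 2450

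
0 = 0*85311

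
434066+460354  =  894420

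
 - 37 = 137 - 174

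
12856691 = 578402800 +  - 565546109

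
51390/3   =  17130 = 17130.00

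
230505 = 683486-452981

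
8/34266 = 4/17133 = 0.00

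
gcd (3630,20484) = 6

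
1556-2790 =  - 1234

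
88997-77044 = 11953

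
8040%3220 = 1600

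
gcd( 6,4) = 2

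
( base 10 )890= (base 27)15Q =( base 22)1IA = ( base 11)73a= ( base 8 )1572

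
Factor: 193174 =2^1*96587^1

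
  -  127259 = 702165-829424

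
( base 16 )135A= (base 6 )34534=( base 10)4954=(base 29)5PO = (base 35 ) 41J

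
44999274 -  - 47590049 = 92589323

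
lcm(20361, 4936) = 162888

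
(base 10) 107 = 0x6B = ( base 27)3Q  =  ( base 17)65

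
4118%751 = 363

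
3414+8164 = 11578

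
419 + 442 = 861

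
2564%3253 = 2564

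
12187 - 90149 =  - 77962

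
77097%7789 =6996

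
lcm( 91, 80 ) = 7280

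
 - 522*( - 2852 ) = 1488744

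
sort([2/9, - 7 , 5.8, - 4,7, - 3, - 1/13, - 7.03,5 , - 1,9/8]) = [ - 7.03, - 7,- 4, - 3,- 1,-1/13,2/9,9/8,5,  5.8,7] 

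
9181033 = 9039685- - 141348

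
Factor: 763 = 7^1*109^1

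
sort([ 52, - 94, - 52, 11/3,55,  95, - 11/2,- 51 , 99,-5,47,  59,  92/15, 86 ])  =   [  -  94, - 52, - 51, - 11/2, - 5, 11/3,92/15,  47,52, 55,59, 86, 95, 99]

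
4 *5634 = 22536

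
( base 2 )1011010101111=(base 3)21222002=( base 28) 7BB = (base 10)5807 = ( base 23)amb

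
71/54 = 71/54= 1.31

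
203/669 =203/669 = 0.30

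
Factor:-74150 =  - 2^1*5^2*1483^1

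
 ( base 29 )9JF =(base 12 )485B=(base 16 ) 1FC7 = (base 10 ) 8135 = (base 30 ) 915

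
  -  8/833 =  -8/833 = -0.01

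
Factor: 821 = 821^1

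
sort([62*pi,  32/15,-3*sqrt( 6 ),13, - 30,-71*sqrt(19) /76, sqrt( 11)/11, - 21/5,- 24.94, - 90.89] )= [-90.89,-30, - 24.94, - 3*sqrt(6 ),-21/5  , - 71*sqrt(19)/76 , sqrt(11)/11, 32/15, 13, 62* pi ] 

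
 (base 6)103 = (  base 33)16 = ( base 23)1g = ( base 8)47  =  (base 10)39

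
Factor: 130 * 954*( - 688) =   -  85325760 = -2^6 *3^2 * 5^1*13^1*43^1*53^1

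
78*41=3198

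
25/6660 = 5/1332 = 0.00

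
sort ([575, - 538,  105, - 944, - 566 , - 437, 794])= [ - 944, - 566, - 538, - 437, 105,575,  794 ] 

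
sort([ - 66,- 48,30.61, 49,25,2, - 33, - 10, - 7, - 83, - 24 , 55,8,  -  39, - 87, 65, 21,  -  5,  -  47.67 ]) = [  -  87, - 83, - 66,  -  48 ,-47.67,-39, - 33, - 24, - 10, - 7, - 5, 2, 8, 21, 25,30.61 , 49, 55,65]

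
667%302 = 63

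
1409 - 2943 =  - 1534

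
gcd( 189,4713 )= 3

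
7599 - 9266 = -1667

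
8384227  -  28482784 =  - 20098557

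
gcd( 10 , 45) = 5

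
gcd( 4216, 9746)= 2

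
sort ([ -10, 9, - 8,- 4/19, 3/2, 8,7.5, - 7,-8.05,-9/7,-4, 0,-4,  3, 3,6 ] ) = [-10, - 8.05,-8, - 7, - 4, - 4, - 9/7,-4/19, 0,3/2,3, 3,6,7.5,8,9 ] 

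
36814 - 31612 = 5202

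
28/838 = 14/419 = 0.03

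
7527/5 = 1505 + 2/5=1505.40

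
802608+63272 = 865880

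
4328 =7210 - 2882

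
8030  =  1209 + 6821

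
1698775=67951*25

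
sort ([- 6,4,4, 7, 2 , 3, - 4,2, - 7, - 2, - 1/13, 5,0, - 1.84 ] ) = [ - 7 , - 6, - 4, - 2, - 1.84, -1/13,0, 2,2,3,4,4, 5,7]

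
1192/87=13  +  61/87 = 13.70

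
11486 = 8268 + 3218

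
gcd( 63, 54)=9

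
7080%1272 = 720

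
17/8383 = 17/8383= 0.00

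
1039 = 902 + 137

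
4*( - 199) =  -796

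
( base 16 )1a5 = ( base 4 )12211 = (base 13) 265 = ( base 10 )421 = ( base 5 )3141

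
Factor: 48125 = 5^4*7^1 *11^1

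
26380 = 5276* 5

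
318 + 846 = 1164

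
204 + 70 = 274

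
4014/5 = 4014/5 = 802.80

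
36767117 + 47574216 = 84341333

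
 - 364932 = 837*( - 436 )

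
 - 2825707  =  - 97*29131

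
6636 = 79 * 84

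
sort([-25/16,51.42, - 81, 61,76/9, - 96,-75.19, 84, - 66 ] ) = [ - 96,-81, - 75.19 ,-66, - 25/16, 76/9, 51.42,61,  84]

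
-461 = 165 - 626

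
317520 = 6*52920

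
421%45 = 16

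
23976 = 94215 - 70239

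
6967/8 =870 + 7/8=870.88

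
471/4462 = 471/4462 = 0.11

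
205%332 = 205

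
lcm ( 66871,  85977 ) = 601839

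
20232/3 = 6744 = 6744.00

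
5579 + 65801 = 71380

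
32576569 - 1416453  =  31160116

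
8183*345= 2823135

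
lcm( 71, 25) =1775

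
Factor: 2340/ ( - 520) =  - 2^( - 1)* 3^2 = - 9/2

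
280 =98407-98127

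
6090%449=253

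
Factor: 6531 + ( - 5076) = 1455 = 3^1*5^1*97^1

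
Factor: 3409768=2^3 *89^1*4789^1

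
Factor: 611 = 13^1*47^1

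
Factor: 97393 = 17^2 *337^1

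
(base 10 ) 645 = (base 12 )459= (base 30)lf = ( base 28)N1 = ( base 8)1205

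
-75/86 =-75/86=-0.87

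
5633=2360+3273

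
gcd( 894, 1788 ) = 894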